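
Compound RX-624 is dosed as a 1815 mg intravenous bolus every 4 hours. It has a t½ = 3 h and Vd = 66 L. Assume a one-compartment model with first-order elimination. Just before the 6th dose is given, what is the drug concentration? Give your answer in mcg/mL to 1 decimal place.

17.9 mcg/mL

f = (1/2)^(τ/t½) = (1/2)^(4/3) ≈ 0.3969.
C₀ = D/Vd = 1815/66 ≈ 27.500 mcg/mL.
Before the 6th dose, 5 doses have been given. Superposition: Cmin = C₀·(f + f² + … + f^5).
≈ 27.500 × (0.3969 + 0.1575 + 0.0625 + 0.0248 + 0.0098) ≈ 27.500 × 0.6515 ≈ 17.916 mcg/mL.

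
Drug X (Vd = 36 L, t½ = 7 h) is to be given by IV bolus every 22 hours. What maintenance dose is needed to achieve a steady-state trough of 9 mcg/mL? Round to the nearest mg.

τ/t½ = 22/7 ≈ 3.1429, so f = (1/2)^(22/7) ≈ 0.113215.
Cmin,ss = (D/Vd)·f/(1−f), so D = Cmin,ss·Vd·(1−f)/f.
D = 9 × 36 × (1−f)/f ≈ 9 × 36 × 7.83275 ≈ 2537.81 mg.

2538 mg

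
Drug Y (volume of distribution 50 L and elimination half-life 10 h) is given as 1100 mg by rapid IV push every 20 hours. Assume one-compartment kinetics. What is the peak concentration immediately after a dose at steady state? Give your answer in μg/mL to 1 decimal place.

τ = 20 h = 2 half-lives, so f = (1/2)^2 = 0.25.
At steady state, R = 1/(1 − 0.25) = 4/3.
Single-dose peak C₀ = D/Vd = 1100/50 = 22 μg/mL.
Steady-state peak Cmax,ss = C₀·R = 22 × 4/3 ≈ 29.333 μg/mL.

29.3 μg/mL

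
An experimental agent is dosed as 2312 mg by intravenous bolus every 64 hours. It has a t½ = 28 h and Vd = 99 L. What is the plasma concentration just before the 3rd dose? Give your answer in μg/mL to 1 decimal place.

5.8 μg/mL

f = (1/2)^(τ/t½) = (1/2)^(64/28) ≈ 0.2051.
C₀ = D/Vd = 2312/99 ≈ 23.354 μg/mL.
Before the 3rd dose, 2 doses have been given. Superposition: Cmin = C₀·(f + f²).
≈ 23.354 × (0.2051 + 0.0421) ≈ 23.354 × 0.2472 ≈ 5.773 μg/mL.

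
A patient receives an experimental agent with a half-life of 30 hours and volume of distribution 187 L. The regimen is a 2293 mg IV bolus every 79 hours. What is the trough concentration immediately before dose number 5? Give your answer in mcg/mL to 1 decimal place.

f = (1/2)^(τ/t½) = (1/2)^(79/30) ≈ 0.1612.
C₀ = D/Vd = 2293/187 ≈ 12.262 mcg/mL.
Before the 5th dose, 4 doses have been given. Superposition: Cmin = C₀·(f + f² + … + f^4).
≈ 12.262 × (0.1612 + 0.0260 + 0.0042 + 0.0007) ≈ 12.262 × 0.1921 ≈ 2.356 mcg/mL.

2.4 mcg/mL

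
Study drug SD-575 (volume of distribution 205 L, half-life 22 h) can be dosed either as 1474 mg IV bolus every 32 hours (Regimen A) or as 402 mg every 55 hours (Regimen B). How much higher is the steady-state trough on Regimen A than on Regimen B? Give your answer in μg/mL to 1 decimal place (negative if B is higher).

Regimen A: f = (1/2)^(32/22) ≈ 0.3649; Cmin,ss = (1474/205)·f/(1−f) ≈ 4.131 μg/mL.
Regimen B: f = (1/2)^(55/22) ≈ 0.1768; Cmin,ss = (402/205)·f/(1−f) ≈ 0.421 μg/mL.
Difference ≈ 4.131 − 0.421 ≈ 3.710 μg/mL.

3.7 μg/mL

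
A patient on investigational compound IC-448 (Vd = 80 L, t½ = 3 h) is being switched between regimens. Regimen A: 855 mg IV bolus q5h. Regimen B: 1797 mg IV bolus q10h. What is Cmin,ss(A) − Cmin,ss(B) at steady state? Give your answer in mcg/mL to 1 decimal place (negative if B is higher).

Regimen A: f = (1/2)^(5/3) ≈ 0.3150; Cmin,ss = (855/80)·f/(1−f) ≈ 4.915 mcg/mL.
Regimen B: f = (1/2)^(10/3) ≈ 0.0992; Cmin,ss = (1797/80)·f/(1−f) ≈ 2.474 mcg/mL.
Difference ≈ 4.915 − 2.474 ≈ 2.441 mcg/mL.

2.4 mcg/mL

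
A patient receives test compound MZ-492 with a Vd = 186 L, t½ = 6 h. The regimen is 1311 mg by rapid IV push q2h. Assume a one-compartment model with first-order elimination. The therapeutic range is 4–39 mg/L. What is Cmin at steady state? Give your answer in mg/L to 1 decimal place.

Over one 2-h interval, 2/6 ≈ 0.33333 half-lives elapse, leaving f ≈ 0.7937 of each dose.
Single-dose peak C₀ = D/Vd = 1311/186 ≈ 7.048 mg/L.
Steady-state trough Cmin,ss = C₀·f/(1−f) ≈ 7.048 × 0.7937/0.2063 ≈ 27.116 mg/L.
Trough 27.1 mg/L vs MEC 4 mg/L: adequate.

27.1 mg/L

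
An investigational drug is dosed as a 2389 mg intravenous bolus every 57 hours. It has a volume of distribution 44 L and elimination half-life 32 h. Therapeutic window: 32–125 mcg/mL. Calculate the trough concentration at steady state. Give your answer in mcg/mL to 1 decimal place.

22.3 mcg/mL

τ/t½ = 57/32 ≈ 1.7812, so fraction remaining f = (1/2)^(57/32) ≈ 0.2909.
Accumulation ratio R = 1/(1 − f) ≈ 1/0.7091 ≈ 1.4102.
Each bolus raises the concentration by D/Vd = 2389/44 ≈ 54.295 mcg/mL.
Cmax,ss = C₀/(1 − f) ≈ 54.295/0.7091 ≈ 76.569 mcg/mL.
Steady-state trough Cmin,ss = Cmax,ss·f ≈ 76.569 × 0.2909 ≈ 22.274 mcg/mL.
Trough 22.3 mcg/mL vs MEC 32 mcg/mL: subtherapeutic.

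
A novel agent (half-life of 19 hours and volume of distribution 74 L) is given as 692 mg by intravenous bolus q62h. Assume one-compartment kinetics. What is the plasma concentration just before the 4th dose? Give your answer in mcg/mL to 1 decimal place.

f = (1/2)^(τ/t½) = (1/2)^(62/19) ≈ 0.1042.
C₀ = D/Vd = 692/74 ≈ 9.351 mcg/mL.
Before the 4th dose, 3 doses have been given. Superposition: Cmin = C₀·(f + f² + … + f^3).
≈ 9.351 × (0.1042 + 0.0109 + 0.0011) ≈ 9.351 × 0.1162 ≈ 1.087 mcg/mL.

1.1 mcg/mL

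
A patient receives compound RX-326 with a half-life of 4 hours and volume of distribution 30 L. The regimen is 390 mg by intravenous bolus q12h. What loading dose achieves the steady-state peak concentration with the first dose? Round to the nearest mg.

446 mg

f = (1/2)^(12/4) ≈ 0.125000; accumulation ratio R = 1/(1−f) ≈ 1.14286.
Loading dose to hit Cmax,ss on first dose: D_load = D_maint·R ≈ 390 × 1.14286 ≈ 445.72 mg.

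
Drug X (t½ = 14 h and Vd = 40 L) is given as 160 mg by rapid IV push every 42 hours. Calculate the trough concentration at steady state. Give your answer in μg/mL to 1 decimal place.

τ = 42 h = 3 half-lives, so f = (1/2)^3 = 0.125.
At steady state, R = 1/(1 − 0.125) = 8/7.
Single-dose peak C₀ = D/Vd = 160/40 = 4 μg/mL.
Steady-state peak Cmax,ss = C₀·R = 4 × 8/7 ≈ 4.571 μg/mL.
Steady-state trough Cmin,ss = Cmax,ss·f ≈ 4.571 × 0.125 ≈ 0.571 μg/mL.

0.6 μg/mL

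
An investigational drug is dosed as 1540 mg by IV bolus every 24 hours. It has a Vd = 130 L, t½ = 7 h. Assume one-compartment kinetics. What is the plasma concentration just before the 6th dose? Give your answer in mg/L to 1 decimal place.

f = (1/2)^(τ/t½) = (1/2)^(24/7) ≈ 0.0929.
C₀ = D/Vd = 1540/130 ≈ 11.846 mg/L.
Before the 6th dose, 5 doses have been given. Superposition: Cmin = C₀·(f + f² + … + f^5).
≈ 11.846 × (0.0929 + 0.0086 + 0.0008 + 0.0001 + 0.0000) ≈ 11.846 × 0.1024 ≈ 1.213 mg/L.

1.2 mg/L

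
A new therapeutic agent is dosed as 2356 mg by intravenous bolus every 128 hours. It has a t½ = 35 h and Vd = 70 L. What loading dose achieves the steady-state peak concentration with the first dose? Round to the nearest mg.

f = (1/2)^(128/35) ≈ 0.079267; accumulation ratio R = 1/(1−f) ≈ 1.08609.
Loading dose to hit Cmax,ss on first dose: D_load = D_maint·R ≈ 2356 × 1.08609 ≈ 2558.83 mg.

2559 mg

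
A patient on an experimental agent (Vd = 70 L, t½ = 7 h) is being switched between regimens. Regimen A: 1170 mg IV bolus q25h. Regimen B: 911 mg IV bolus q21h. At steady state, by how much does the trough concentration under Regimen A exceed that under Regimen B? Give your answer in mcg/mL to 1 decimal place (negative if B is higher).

-0.3 mcg/mL

Regimen A: f = (1/2)^(25/7) ≈ 0.0841; Cmin,ss = (1170/70)·f/(1−f) ≈ 1.535 mcg/mL.
Regimen B: f = (1/2)^(21/7) ≈ 0.1250; Cmin,ss = (911/70)·f/(1−f) ≈ 1.859 mcg/mL.
Difference ≈ 1.535 − 1.859 ≈ -0.324 mcg/mL.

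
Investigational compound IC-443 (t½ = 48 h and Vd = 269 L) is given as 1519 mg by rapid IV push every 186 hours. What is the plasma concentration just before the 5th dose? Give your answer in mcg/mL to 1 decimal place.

0.4 mcg/mL

f = (1/2)^(τ/t½) = (1/2)^(186/48) ≈ 0.0682.
C₀ = D/Vd = 1519/269 ≈ 5.647 mcg/mL.
Before the 5th dose, 4 doses have been given. Superposition: Cmin = C₀·(f + f² + … + f^4).
≈ 5.647 × (0.0682 + 0.0047 + 0.0003 + 0.0000) ≈ 5.647 × 0.0732 ≈ 0.413 mcg/mL.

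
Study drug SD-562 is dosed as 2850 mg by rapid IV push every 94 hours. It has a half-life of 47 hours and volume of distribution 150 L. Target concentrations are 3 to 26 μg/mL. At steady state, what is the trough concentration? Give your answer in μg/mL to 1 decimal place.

τ = 94 h = 2 half-lives, so f = (1/2)^2 = 0.25.
Accumulation ratio R = 1/(1 − f) = 1/0.75 = 4/3.
Single-dose peak C₀ = D/Vd = 2850/150 = 19 μg/mL.
Steady-state peak Cmax,ss = C₀·R = 19 × 4/3 ≈ 25.333 μg/mL.
Steady-state trough Cmin,ss = Cmax,ss·f ≈ 25.333 × 0.25 ≈ 6.333 μg/mL.
Trough 6.3 μg/mL vs MEC 3 μg/mL: adequate.

6.3 μg/mL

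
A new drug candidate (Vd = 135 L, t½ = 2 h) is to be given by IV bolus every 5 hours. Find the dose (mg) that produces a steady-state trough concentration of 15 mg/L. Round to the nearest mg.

9430 mg

τ/t½ = 5/2 ≈ 2.5, so f = (1/2)^(5/2) ≈ 0.176777.
Cmin,ss = (D/Vd)·f/(1−f), so D = Cmin,ss·Vd·(1−f)/f.
D = 15 × 135 × (1−f)/f ≈ 15 × 135 × 4.65684 ≈ 9430.10 mg.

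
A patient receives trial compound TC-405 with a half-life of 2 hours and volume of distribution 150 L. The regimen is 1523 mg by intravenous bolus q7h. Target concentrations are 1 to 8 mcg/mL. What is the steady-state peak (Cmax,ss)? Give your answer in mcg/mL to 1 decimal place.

11.1 mcg/mL

k = ln2/t½ = ln2/2 ≈ 0.346574 h⁻¹; fraction remaining f = e^(−kτ) = e^(−0.346574×7) ≈ 0.0884.
Accumulation ratio R = 1/(1 − f) ≈ 1/0.9116 ≈ 1.0970.
Single-dose peak C₀ = D/Vd = 1523/150 ≈ 10.153 mcg/mL.
Steady-state peak Cmax,ss = C₀·R ≈ 10.153 × 1.0970 ≈ 11.138 mcg/mL.
Peak 11.1 mcg/mL vs MTC 8 mcg/mL: exceeds toxic threshold.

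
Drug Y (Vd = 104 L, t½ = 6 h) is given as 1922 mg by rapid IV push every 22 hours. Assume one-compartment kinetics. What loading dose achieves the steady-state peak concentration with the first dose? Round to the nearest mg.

f = (1/2)^(22/6) ≈ 0.078745; accumulation ratio R = 1/(1−f) ≈ 1.08548.
Loading dose to hit Cmax,ss on first dose: D_load = D_maint·R ≈ 1922 × 1.08548 ≈ 2086.29 mg.

2086 mg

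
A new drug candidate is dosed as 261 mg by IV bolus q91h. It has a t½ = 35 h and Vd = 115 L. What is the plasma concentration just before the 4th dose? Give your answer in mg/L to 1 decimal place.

f = (1/2)^(τ/t½) = (1/2)^(91/35) ≈ 0.1649.
C₀ = D/Vd = 261/115 ≈ 2.270 mg/L.
Before the 4th dose, 3 doses have been given. Superposition: Cmin = C₀·(f + f² + … + f^3).
≈ 2.270 × (0.1649 + 0.0272 + 0.0045) ≈ 2.270 × 0.1966 ≈ 0.446 mg/L.

0.4 mg/L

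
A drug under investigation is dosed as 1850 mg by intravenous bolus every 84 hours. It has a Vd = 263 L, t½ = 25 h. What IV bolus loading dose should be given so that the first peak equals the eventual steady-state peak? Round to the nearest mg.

f = (1/2)^(84/25) ≈ 0.097396; accumulation ratio R = 1/(1−f) ≈ 1.10791.
Loading dose to hit Cmax,ss on first dose: D_load = D_maint·R ≈ 1850 × 1.10791 ≈ 2049.63 mg.

2050 mg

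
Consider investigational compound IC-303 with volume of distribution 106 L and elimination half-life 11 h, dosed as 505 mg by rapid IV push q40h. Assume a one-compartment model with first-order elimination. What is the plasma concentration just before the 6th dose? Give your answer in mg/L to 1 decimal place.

0.4 mg/L

f = (1/2)^(τ/t½) = (1/2)^(40/11) ≈ 0.0804.
C₀ = D/Vd = 505/106 ≈ 4.764 mg/L.
Before the 6th dose, 5 doses have been given. Superposition: Cmin = C₀·(f + f² + … + f^5).
≈ 4.764 × (0.0804 + 0.0065 + 0.0005 + 0.0000 + 0.0000) ≈ 4.764 × 0.0874 ≈ 0.416 mg/L.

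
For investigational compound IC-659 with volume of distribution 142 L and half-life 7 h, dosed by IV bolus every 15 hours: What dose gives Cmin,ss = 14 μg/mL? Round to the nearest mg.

6792 mg

τ/t½ = 15/7 ≈ 2.1429, so f = (1/2)^(15/7) ≈ 0.226431.
Cmin,ss = (D/Vd)·f/(1−f), so D = Cmin,ss·Vd·(1−f)/f.
D = 14 × 142 × (1−f)/f ≈ 14 × 142 × 3.41636 ≈ 6791.72 mg.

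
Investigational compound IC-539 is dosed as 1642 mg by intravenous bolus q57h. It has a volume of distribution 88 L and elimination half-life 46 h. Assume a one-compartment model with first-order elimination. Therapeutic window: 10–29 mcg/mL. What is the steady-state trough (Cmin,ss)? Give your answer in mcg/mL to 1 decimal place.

τ/t½ = 57/46 ≈ 1.2391, so fraction remaining f = (1/2)^(57/46) ≈ 0.4236.
Accumulation ratio R = 1/(1 − f) ≈ 1/0.5764 ≈ 1.7349.
Single-dose peak C₀ = D/Vd = 1642/88 ≈ 18.659 mcg/mL.
Steady-state peak Cmax,ss = C₀·R ≈ 18.659 × 1.7349 ≈ 32.371 mcg/mL.
Steady-state trough Cmin,ss = Cmax,ss·f ≈ 32.371 × 0.4236 ≈ 13.712 mcg/mL.
Trough 13.7 mcg/mL vs MEC 10 mcg/mL: adequate.

13.7 mcg/mL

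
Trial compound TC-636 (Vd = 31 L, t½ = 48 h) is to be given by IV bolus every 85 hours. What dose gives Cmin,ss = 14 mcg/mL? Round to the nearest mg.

1047 mg

τ/t½ = 85/48 ≈ 1.7708, so f = (1/2)^(85/48) ≈ 0.293039.
Cmin,ss = (D/Vd)·f/(1−f), so D = Cmin,ss·Vd·(1−f)/f.
D = 14 × 31 × (1−f)/f ≈ 14 × 31 × 2.41252 ≈ 1047.03 mg.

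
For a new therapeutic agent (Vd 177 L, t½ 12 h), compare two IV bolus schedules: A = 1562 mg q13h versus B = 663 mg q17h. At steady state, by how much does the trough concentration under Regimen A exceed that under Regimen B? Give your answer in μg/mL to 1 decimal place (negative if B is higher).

Regimen A: f = (1/2)^(13/12) ≈ 0.4719; Cmin,ss = (1562/177)·f/(1−f) ≈ 7.886 μg/mL.
Regimen B: f = (1/2)^(17/12) ≈ 0.3746; Cmin,ss = (663/177)·f/(1−f) ≈ 2.244 μg/mL.
Difference ≈ 7.886 − 2.244 ≈ 5.642 μg/mL.

5.6 μg/mL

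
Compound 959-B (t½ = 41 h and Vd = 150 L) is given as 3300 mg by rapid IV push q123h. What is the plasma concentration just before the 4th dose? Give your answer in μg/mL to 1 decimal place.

f = (1/2)^(τ/t½) = (1/2)^(123/41) ≈ 0.1250.
C₀ = D/Vd = 3300/150 ≈ 22.000 μg/mL.
Before the 4th dose, 3 doses have been given. Superposition: Cmin = C₀·(f + f² + … + f^3).
≈ 22.000 × (0.1250 + 0.0156 + 0.0020) ≈ 22.000 × 0.1426 ≈ 3.137 μg/mL.

3.1 μg/mL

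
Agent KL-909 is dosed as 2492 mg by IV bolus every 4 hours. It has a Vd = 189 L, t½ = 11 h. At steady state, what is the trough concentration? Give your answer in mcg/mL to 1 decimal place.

k = ln2/t½ = ln2/11 ≈ 0.063013 h⁻¹; fraction remaining f = e^(−kτ) = e^(−0.063013×4) ≈ 0.7772.
Accumulation ratio R = 1/(1 − f) ≈ 1/0.2228 ≈ 4.4883.
Single-dose peak C₀ = D/Vd = 2492/189 ≈ 13.185 mcg/mL.
Cmax,ss = C₀/(1 − f) ≈ 13.185/0.2228 ≈ 59.179 mcg/mL.
One interval later, Cmin,ss = Cmax,ss·e^(−kτ) ≈ 59.179 × 0.7772 ≈ 45.994 mcg/mL.

46.0 mcg/mL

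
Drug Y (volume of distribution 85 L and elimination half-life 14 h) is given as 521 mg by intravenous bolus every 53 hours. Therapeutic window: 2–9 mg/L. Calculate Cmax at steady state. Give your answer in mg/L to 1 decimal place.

τ/t½ = 53/14 ≈ 3.7857, so fraction remaining f = (1/2)^(53/14) ≈ 0.0725.
At steady state, accumulation factor R = 1/(1 − e^(−kτ)) ≈ 1.0782.
Each bolus raises the concentration by D/Vd = 521/85 ≈ 6.129 mg/L.
Steady-state peak Cmax,ss = C₀·R ≈ 6.129 × 1.0782 ≈ 6.608 mg/L.
Peak 6.6 mg/L vs MTC 9 mg/L: below toxic threshold.

6.6 mg/L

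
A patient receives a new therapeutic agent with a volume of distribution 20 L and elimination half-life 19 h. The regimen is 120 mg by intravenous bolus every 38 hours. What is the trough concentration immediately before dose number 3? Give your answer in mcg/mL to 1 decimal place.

1.9 mcg/mL

f = (1/2)^(τ/t½) = (1/2)^(38/19) ≈ 0.2500.
C₀ = D/Vd = 120/20 ≈ 6.000 mcg/mL.
Before the 3rd dose, 2 doses have been given. Superposition: Cmin = C₀·(f + f²).
≈ 6.000 × (0.2500 + 0.0625) ≈ 6.000 × 0.3125 ≈ 1.875 mcg/mL.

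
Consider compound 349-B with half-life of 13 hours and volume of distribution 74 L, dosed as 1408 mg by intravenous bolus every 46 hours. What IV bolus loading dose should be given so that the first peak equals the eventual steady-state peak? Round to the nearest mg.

1541 mg

f = (1/2)^(46/13) ≈ 0.086063; accumulation ratio R = 1/(1−f) ≈ 1.09417.
Loading dose to hit Cmax,ss on first dose: D_load = D_maint·R ≈ 1408 × 1.09417 ≈ 1540.59 mg.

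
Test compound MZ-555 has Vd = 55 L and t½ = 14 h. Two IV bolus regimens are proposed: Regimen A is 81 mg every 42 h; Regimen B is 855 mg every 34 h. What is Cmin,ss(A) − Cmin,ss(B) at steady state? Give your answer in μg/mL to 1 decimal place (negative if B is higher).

Regimen A: f = (1/2)^(42/14) ≈ 0.1250; Cmin,ss = (81/55)·f/(1−f) ≈ 0.210 μg/mL.
Regimen B: f = (1/2)^(34/14) ≈ 0.1857; Cmin,ss = (855/55)·f/(1−f) ≈ 3.545 μg/mL.
Difference ≈ 0.210 − 3.545 ≈ -3.335 μg/mL.

-3.3 μg/mL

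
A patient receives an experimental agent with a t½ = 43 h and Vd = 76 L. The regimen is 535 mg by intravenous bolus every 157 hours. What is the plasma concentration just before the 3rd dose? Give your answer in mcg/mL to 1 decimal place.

f = (1/2)^(τ/t½) = (1/2)^(157/43) ≈ 0.0796.
C₀ = D/Vd = 535/76 ≈ 7.039 mcg/mL.
Before the 3rd dose, 2 doses have been given. Superposition: Cmin = C₀·(f + f²).
≈ 7.039 × (0.0796 + 0.0063) ≈ 7.039 × 0.0859 ≈ 0.605 mcg/mL.

0.6 mcg/mL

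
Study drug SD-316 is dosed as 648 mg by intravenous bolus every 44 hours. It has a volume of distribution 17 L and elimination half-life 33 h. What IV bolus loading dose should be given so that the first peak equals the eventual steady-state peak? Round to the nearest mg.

f = (1/2)^(44/33) ≈ 0.396850; accumulation ratio R = 1/(1−f) ≈ 1.65796.
Loading dose to hit Cmax,ss on first dose: D_load = D_maint·R ≈ 648 × 1.65796 ≈ 1074.36 mg.

1074 mg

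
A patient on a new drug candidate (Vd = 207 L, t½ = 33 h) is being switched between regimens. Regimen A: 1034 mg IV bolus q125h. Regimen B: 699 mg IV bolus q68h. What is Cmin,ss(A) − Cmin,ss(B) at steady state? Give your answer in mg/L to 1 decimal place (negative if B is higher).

Regimen A: f = (1/2)^(125/33) ≈ 0.0724; Cmin,ss = (1034/207)·f/(1−f) ≈ 0.390 mg/L.
Regimen B: f = (1/2)^(68/33) ≈ 0.2397; Cmin,ss = (699/207)·f/(1−f) ≈ 1.065 mg/L.
Difference ≈ 0.390 − 1.065 ≈ -0.675 mg/L.

-0.7 mg/L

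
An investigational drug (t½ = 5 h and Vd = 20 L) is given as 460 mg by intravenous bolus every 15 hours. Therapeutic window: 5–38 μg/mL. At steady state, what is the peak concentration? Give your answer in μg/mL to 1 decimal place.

The dosing interval is 3 half-lives, so f = 2^(−3) = 0.125.
At steady state, R = 1/(1 − 0.125) = 8/7.
Single-dose peak C₀ = D/Vd = 460/20 = 23 μg/mL.
Steady-state peak Cmax,ss = C₀·R = 23 × 8/7 ≈ 26.286 μg/mL.
Peak 26.3 μg/mL vs MTC 38 μg/mL: below toxic threshold.

26.3 μg/mL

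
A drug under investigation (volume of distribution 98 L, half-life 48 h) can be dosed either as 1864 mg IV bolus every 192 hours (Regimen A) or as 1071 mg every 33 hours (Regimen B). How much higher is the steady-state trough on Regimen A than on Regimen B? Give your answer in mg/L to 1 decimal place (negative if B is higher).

-16.6 mg/L

Regimen A: f = (1/2)^(192/48) ≈ 0.0625; Cmin,ss = (1864/98)·f/(1−f) ≈ 1.268 mg/L.
Regimen B: f = (1/2)^(33/48) ≈ 0.6209; Cmin,ss = (1071/98)·f/(1−f) ≈ 17.899 mg/L.
Difference ≈ 1.268 − 17.899 ≈ -16.631 mg/L.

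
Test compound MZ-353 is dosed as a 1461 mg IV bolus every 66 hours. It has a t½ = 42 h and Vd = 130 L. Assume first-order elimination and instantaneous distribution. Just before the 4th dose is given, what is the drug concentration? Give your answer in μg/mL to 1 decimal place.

f = (1/2)^(τ/t½) = (1/2)^(66/42) ≈ 0.3365.
C₀ = D/Vd = 1461/130 ≈ 11.238 μg/mL.
Before the 4th dose, 3 doses have been given. Superposition: Cmin = C₀·(f + f² + … + f^3).
≈ 11.238 × (0.3365 + 0.1132 + 0.0381) ≈ 11.238 × 0.4878 ≈ 5.482 μg/mL.

5.5 μg/mL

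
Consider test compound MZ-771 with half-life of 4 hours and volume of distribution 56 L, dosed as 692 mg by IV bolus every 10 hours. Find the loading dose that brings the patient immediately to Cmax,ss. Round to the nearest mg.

841 mg

f = (1/2)^(10/4) ≈ 0.176777; accumulation ratio R = 1/(1−f) ≈ 1.21474.
Loading dose to hit Cmax,ss on first dose: D_load = D_maint·R ≈ 692 × 1.21474 ≈ 840.60 mg.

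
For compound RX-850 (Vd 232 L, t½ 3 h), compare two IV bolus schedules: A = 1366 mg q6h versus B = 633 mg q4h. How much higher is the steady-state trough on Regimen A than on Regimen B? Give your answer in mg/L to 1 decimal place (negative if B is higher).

Regimen A: f = (1/2)^(6/3) ≈ 0.2500; Cmin,ss = (1366/232)·f/(1−f) ≈ 1.963 mg/L.
Regimen B: f = (1/2)^(4/3) ≈ 0.3969; Cmin,ss = (633/232)·f/(1−f) ≈ 1.796 mg/L.
Difference ≈ 1.963 − 1.796 ≈ 0.167 mg/L.

0.2 mg/L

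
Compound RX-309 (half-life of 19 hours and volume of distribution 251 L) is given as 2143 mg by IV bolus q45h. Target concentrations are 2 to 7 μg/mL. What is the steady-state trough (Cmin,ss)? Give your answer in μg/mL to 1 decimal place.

2.1 μg/mL

τ/t½ = 45/19 ≈ 2.3684, so fraction remaining f = (1/2)^(45/19) ≈ 0.1937.
Each bolus raises the concentration by D/Vd = 2143/251 ≈ 8.538 μg/mL.
Steady-state trough Cmin,ss = C₀·f/(1−f) ≈ 8.538 × 0.1937/0.8063 ≈ 2.051 μg/mL.
Trough 2.1 μg/mL vs MEC 2 μg/mL: adequate.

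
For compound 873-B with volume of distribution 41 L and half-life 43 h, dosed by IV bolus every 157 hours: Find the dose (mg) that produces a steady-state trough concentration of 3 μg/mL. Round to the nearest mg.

1422 mg

τ/t½ = 157/43 ≈ 3.6512, so f = (1/2)^(157/43) ≈ 0.079596.
Cmin,ss = (D/Vd)·f/(1−f), so D = Cmin,ss·Vd·(1−f)/f.
D = 3 × 41 × (1−f)/f ≈ 3 × 41 × 11.56345 ≈ 1422.30 mg.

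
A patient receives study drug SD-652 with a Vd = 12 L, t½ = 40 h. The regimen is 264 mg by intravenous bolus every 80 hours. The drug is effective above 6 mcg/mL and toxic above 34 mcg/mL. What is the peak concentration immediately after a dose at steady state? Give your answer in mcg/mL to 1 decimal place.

The dosing interval is 2 half-lives, so f = 2^(−2) = 0.25.
At steady state, R = 1/(1 − 0.25) = 4/3.
Single-dose peak C₀ = D/Vd = 264/12 = 22 mcg/mL.
Steady-state peak Cmax,ss = C₀·R = 22 × 4/3 ≈ 29.333 mcg/mL.
Peak 29.3 mcg/mL vs MTC 34 mcg/mL: below toxic threshold.

29.3 mcg/mL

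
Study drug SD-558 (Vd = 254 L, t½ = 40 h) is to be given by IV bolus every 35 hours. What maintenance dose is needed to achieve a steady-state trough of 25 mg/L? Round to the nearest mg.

τ/t½ = 35/40 ≈ 0.875, so f = (1/2)^(35/40) ≈ 0.545254.
Cmin,ss = (D/Vd)·f/(1−f), so D = Cmin,ss·Vd·(1−f)/f.
D = 25 × 254 × (1−f)/f ≈ 25 × 254 × 0.83401 ≈ 5295.96 mg.

5296 mg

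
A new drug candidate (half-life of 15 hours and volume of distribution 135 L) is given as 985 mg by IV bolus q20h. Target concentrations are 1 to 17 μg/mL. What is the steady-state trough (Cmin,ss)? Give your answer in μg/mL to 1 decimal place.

τ/t½ = 20/15 ≈ 1.3333, so fraction remaining f = (1/2)^(20/15) ≈ 0.3969.
At steady state, accumulation factor R = 1/(1 − e^(−kτ)) ≈ 1.6581.
Each bolus raises the concentration by D/Vd = 985/135 ≈ 7.296 μg/mL.
Steady-state peak Cmax,ss = C₀·R ≈ 7.296 × 1.6581 ≈ 12.097 μg/mL.
One interval later, Cmin,ss = Cmax,ss·e^(−kτ) ≈ 12.097 × 0.3969 ≈ 4.801 μg/mL.
Trough 4.8 μg/mL vs MEC 1 μg/mL: adequate.

4.8 μg/mL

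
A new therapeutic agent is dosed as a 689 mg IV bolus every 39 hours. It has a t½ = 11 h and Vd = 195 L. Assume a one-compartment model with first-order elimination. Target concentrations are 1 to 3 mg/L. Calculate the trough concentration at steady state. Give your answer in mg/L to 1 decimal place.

0.3 mg/L

k = ln2/t½ = ln2/11 ≈ 0.063013 h⁻¹; fraction remaining f = e^(−kτ) = e^(−0.063013×39) ≈ 0.0856.
Accumulation ratio R = 1/(1 − f) ≈ 1/0.9144 ≈ 1.0936.
Each bolus raises the concentration by D/Vd = 689/195 ≈ 3.533 mg/L.
Cmax,ss = C₀/(1 − f) ≈ 3.533/0.9144 ≈ 3.864 mg/L.
One interval later, Cmin,ss = Cmax,ss·e^(−kτ) ≈ 3.864 × 0.0856 ≈ 0.331 mg/L.
Trough 0.3 mg/L vs MEC 1 mg/L: subtherapeutic.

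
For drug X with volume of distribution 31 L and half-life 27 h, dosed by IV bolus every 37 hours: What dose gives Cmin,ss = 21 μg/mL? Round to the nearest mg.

τ/t½ = 37/27 ≈ 1.3704, so f = (1/2)^(37/27) ≈ 0.386792.
Cmin,ss = (D/Vd)·f/(1−f), so D = Cmin,ss·Vd·(1−f)/f.
D = 21 × 31 × (1−f)/f ≈ 21 × 31 × 1.58537 ≈ 1032.08 mg.

1032 mg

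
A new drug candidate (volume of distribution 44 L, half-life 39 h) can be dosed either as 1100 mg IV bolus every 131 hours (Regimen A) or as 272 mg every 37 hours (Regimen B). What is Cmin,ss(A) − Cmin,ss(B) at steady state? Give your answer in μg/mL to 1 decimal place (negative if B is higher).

Regimen A: f = (1/2)^(131/39) ≈ 0.0975; Cmin,ss = (1100/44)·f/(1−f) ≈ 2.701 μg/mL.
Regimen B: f = (1/2)^(37/39) ≈ 0.5181; Cmin,ss = (272/44)·f/(1−f) ≈ 6.646 μg/mL.
Difference ≈ 2.701 − 6.646 ≈ -3.945 μg/mL.

-3.9 μg/mL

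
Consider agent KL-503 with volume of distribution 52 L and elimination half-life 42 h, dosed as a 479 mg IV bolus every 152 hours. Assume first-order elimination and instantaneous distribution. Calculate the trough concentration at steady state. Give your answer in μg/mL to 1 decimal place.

0.8 μg/mL

τ/t½ = 152/42 ≈ 3.619, so fraction remaining f = (1/2)^(152/42) ≈ 0.0814.
Single-dose peak C₀ = D/Vd = 479/52 ≈ 9.212 μg/mL.
Steady-state trough Cmin,ss = C₀·f/(1−f) ≈ 9.212 × 0.0814/0.9186 ≈ 0.816 μg/mL.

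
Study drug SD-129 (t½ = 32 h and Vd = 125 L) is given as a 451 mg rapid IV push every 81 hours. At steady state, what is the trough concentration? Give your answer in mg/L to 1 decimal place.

τ/t½ = 81/32 ≈ 2.5312, so fraction remaining f = (1/2)^(81/32) ≈ 0.1730.
Each bolus raises the concentration by D/Vd = 451/125 ≈ 3.608 mg/L.
Steady-state trough Cmin,ss = C₀·f/(1−f) ≈ 3.608 × 0.1730/0.8270 ≈ 0.755 mg/L.

0.8 mg/L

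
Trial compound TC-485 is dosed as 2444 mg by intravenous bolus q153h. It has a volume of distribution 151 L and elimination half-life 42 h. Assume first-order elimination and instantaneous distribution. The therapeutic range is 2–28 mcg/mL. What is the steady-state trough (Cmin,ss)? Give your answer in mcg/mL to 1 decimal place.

Over one 153-h interval, 153/42 ≈ 3.6429 half-lives elapse, leaving f ≈ 0.0801 of each dose.
Single-dose peak C₀ = D/Vd = 2444/151 ≈ 16.185 mcg/mL.
Steady-state trough Cmin,ss = C₀·f/(1−f) ≈ 16.185 × 0.0801/0.9199 ≈ 1.409 mcg/mL.
Trough 1.4 mcg/mL vs MEC 2 mcg/mL: subtherapeutic.

1.4 mcg/mL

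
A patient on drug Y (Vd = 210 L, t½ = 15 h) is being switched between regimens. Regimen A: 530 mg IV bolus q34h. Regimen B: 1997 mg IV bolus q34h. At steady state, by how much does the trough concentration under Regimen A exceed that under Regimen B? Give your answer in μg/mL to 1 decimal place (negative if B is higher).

-1.8 μg/mL

Regimen A: f = (1/2)^(34/15) ≈ 0.2078; Cmin,ss = (530/210)·f/(1−f) ≈ 0.662 μg/mL.
Regimen B: f = (1/2)^(34/15) ≈ 0.2078; Cmin,ss = (1997/210)·f/(1−f) ≈ 2.494 μg/mL.
Difference ≈ 0.662 − 2.494 ≈ -1.832 μg/mL.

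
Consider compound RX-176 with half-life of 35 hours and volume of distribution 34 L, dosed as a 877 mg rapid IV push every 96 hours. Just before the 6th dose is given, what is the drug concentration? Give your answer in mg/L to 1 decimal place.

f = (1/2)^(τ/t½) = (1/2)^(96/35) ≈ 0.1494.
C₀ = D/Vd = 877/34 ≈ 25.794 mg/L.
Before the 6th dose, 5 doses have been given. Superposition: Cmin = C₀·(f + f² + … + f^5).
≈ 25.794 × (0.1494 + 0.0223 + 0.0033 + 0.0005 + 0.0001) ≈ 25.794 × 0.1756 ≈ 4.529 mg/L.

4.5 mg/L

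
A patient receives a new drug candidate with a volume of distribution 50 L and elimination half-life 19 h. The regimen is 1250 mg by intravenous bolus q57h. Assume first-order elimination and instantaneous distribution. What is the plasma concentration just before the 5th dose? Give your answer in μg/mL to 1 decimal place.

f = (1/2)^(τ/t½) = (1/2)^(57/19) ≈ 0.1250.
C₀ = D/Vd = 1250/50 ≈ 25.000 μg/mL.
Before the 5th dose, 4 doses have been given. Superposition: Cmin = C₀·(f + f² + … + f^4).
≈ 25.000 × (0.1250 + 0.0156 + 0.0020 + 0.0002) ≈ 25.000 × 0.1428 ≈ 3.570 μg/mL.

3.6 μg/mL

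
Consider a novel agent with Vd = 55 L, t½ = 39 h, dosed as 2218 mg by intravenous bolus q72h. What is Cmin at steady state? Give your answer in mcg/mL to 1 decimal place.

15.5 mcg/mL

Over one 72-h interval, 72/39 ≈ 1.8462 half-lives elapse, leaving f ≈ 0.2781 of each dose.
Each bolus raises the concentration by D/Vd = 2218/55 ≈ 40.327 mcg/mL.
Steady-state trough Cmin,ss = C₀·f/(1−f) ≈ 40.327 × 0.2781/0.7219 ≈ 15.535 mcg/mL.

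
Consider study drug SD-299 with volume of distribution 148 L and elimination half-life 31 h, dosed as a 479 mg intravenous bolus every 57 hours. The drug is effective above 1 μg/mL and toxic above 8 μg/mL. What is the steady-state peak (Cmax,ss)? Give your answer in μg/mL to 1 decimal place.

k = ln2/t½ = ln2/31 ≈ 0.022360 h⁻¹; fraction remaining f = e^(−kτ) = e^(−0.022360×57) ≈ 0.2796.
Accumulation ratio R = 1/(1 − f) ≈ 1/0.7204 ≈ 1.3881.
Each bolus raises the concentration by D/Vd = 479/148 ≈ 3.236 μg/mL.
Steady-state peak Cmax,ss = C₀·R ≈ 3.236 × 1.3881 ≈ 4.492 μg/mL.
Peak 4.5 μg/mL vs MTC 8 μg/mL: below toxic threshold.

4.5 μg/mL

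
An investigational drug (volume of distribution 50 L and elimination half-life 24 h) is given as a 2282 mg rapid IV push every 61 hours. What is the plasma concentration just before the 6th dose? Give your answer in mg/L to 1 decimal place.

f = (1/2)^(τ/t½) = (1/2)^(61/24) ≈ 0.1717.
C₀ = D/Vd = 2282/50 ≈ 45.640 mg/L.
Before the 6th dose, 5 doses have been given. Superposition: Cmin = C₀·(f + f² + … + f^5).
≈ 45.640 × (0.1717 + 0.0295 + 0.0051 + 0.0009 + 0.0001) ≈ 45.640 × 0.2073 ≈ 9.461 mg/L.

9.5 mg/L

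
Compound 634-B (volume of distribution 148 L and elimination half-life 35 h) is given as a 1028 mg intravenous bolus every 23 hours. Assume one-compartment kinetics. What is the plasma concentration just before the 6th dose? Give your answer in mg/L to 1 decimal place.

10.8 mg/L

f = (1/2)^(τ/t½) = (1/2)^(23/35) ≈ 0.6341.
C₀ = D/Vd = 1028/148 ≈ 6.946 mg/L.
Before the 6th dose, 5 doses have been given. Superposition: Cmin = C₀·(f + f² + … + f^5).
≈ 6.946 × (0.6341 + 0.4021 + 0.2550 + 0.1617 + 0.1025) ≈ 6.946 × 1.5554 ≈ 10.804 mg/L.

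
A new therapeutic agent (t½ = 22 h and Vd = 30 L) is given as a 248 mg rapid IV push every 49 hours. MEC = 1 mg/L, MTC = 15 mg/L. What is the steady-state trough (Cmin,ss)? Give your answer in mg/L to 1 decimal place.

k = ln2/t½ = ln2/22 ≈ 0.031507 h⁻¹; fraction remaining f = e^(−kτ) = e^(−0.031507×49) ≈ 0.2136.
Accumulation ratio R = 1/(1 − f) ≈ 1/0.7864 ≈ 1.2716.
Single-dose peak C₀ = D/Vd = 248/30 ≈ 8.267 mg/L.
Steady-state peak Cmax,ss = C₀·R ≈ 8.267 × 1.2716 ≈ 10.512 mg/L.
Steady-state trough Cmin,ss = Cmax,ss·f ≈ 10.512 × 0.2136 ≈ 2.245 mg/L.
Trough 2.2 mg/L vs MEC 1 mg/L: adequate.

2.2 mg/L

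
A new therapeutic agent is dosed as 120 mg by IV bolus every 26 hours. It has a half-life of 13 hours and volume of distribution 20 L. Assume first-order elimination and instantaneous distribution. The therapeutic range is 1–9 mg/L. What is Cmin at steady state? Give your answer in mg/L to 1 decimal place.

τ = 26 h = 2 half-lives, so f = (1/2)^2 = 0.25.
Accumulation ratio R = 1/(1 − f) = 1/0.75 = 4/3.
Single-dose peak C₀ = D/Vd = 120/20 = 6 mg/L.
Steady-state peak Cmax,ss = C₀·R = 6 × 4/3 ≈ 8.000 mg/L.
Steady-state trough Cmin,ss = Cmax,ss·f ≈ 8.000 × 0.25 ≈ 2.000 mg/L.
Trough 2.0 mg/L vs MEC 1 mg/L: adequate.

2.0 mg/L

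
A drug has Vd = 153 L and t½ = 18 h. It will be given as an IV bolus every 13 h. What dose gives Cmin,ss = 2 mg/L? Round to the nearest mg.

τ/t½ = 13/18 ≈ 0.72222, so f = (1/2)^(13/18) ≈ 0.606163.
Cmin,ss = (D/Vd)·f/(1−f), so D = Cmin,ss·Vd·(1−f)/f.
D = 2 × 153 × (1−f)/f ≈ 2 × 153 × 0.64972 ≈ 198.81 mg.

199 mg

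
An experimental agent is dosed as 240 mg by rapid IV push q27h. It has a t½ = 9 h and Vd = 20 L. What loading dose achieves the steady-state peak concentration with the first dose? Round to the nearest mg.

274 mg

f = (1/2)^(27/9) ≈ 0.125000; accumulation ratio R = 1/(1−f) ≈ 1.14286.
Loading dose to hit Cmax,ss on first dose: D_load = D_maint·R ≈ 240 × 1.14286 ≈ 274.29 mg.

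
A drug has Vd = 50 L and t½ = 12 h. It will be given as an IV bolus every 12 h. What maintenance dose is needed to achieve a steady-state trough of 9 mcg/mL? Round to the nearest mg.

450 mg

τ/t½ = 12/12 ≈ 1, so f = (1/2)^(12/12) ≈ 0.500000.
Cmin,ss = (D/Vd)·f/(1−f), so D = Cmin,ss·Vd·(1−f)/f.
D = 9 × 50 × (1−f)/f ≈ 9 × 50 × 1.00000 ≈ 450.00 mg.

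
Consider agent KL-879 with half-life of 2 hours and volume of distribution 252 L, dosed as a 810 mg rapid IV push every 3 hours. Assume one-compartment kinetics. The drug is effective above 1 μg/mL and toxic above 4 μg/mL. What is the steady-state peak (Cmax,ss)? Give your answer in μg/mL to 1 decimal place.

τ/t½ = 3/2 ≈ 1.5, so fraction remaining f = (1/2)^(3/2) ≈ 0.3536.
Accumulation ratio R = 1/(1 − f) ≈ 1/0.6464 ≈ 1.5470.
Each bolus raises the concentration by D/Vd = 810/252 ≈ 3.214 μg/mL.
Cmax,ss = C₀/(1 − f) ≈ 3.214/0.6464 ≈ 4.972 μg/mL.
Peak 5.0 μg/mL vs MTC 4 μg/mL: exceeds toxic threshold.

5.0 μg/mL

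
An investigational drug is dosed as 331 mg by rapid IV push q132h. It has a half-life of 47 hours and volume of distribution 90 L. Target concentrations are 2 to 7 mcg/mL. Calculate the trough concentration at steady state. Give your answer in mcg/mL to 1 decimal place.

0.6 mcg/mL

k = ln2/t½ = ln2/47 ≈ 0.014748 h⁻¹; fraction remaining f = e^(−kτ) = e^(−0.014748×132) ≈ 0.1427.
Single-dose peak C₀ = D/Vd = 331/90 ≈ 3.678 mcg/mL.
Steady-state trough Cmin,ss = C₀·f/(1−f) ≈ 3.678 × 0.1427/0.8573 ≈ 0.612 mcg/mL.
Trough 0.6 mcg/mL vs MEC 2 mcg/mL: subtherapeutic.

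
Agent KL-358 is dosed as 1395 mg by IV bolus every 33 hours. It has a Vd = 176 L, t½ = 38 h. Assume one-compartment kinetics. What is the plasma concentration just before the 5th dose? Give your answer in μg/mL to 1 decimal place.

f = (1/2)^(τ/t½) = (1/2)^(33/38) ≈ 0.5477.
C₀ = D/Vd = 1395/176 ≈ 7.926 μg/mL.
Before the 5th dose, 4 doses have been given. Superposition: Cmin = C₀·(f + f² + … + f^4).
≈ 7.926 × (0.5477 + 0.3000 + 0.1643 + 0.0900) ≈ 7.926 × 1.1020 ≈ 8.734 μg/mL.

8.7 μg/mL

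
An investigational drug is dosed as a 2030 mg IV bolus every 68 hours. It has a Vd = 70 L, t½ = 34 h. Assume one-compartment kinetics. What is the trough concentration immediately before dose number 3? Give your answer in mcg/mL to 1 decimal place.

9.1 mcg/mL

f = (1/2)^(τ/t½) = (1/2)^(68/34) ≈ 0.2500.
C₀ = D/Vd = 2030/70 ≈ 29.000 mcg/mL.
Before the 3rd dose, 2 doses have been given. Superposition: Cmin = C₀·(f + f²).
≈ 29.000 × (0.2500 + 0.0625) ≈ 29.000 × 0.3125 ≈ 9.062 mcg/mL.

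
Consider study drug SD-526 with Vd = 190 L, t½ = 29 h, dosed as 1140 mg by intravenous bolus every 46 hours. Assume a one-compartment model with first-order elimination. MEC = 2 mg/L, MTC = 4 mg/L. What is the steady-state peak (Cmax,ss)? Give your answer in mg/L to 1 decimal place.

9.0 mg/L

k = ln2/t½ = ln2/29 ≈ 0.023902 h⁻¹; fraction remaining f = e^(−kτ) = e^(−0.023902×46) ≈ 0.3330.
Accumulation ratio R = 1/(1 − f) ≈ 1/0.6670 ≈ 1.4993.
Each bolus raises the concentration by D/Vd = 1140/190 ≈ 6.000 mg/L.
Steady-state peak Cmax,ss = C₀·R ≈ 6.000 × 1.4993 ≈ 8.996 mg/L.
Peak 9.0 mg/L vs MTC 4 mg/L: exceeds toxic threshold.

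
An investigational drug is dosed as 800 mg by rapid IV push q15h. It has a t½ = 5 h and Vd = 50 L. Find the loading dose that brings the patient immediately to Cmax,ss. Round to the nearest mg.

914 mg

f = (1/2)^(15/5) ≈ 0.125000; accumulation ratio R = 1/(1−f) ≈ 1.14286.
Loading dose to hit Cmax,ss on first dose: D_load = D_maint·R ≈ 800 × 1.14286 ≈ 914.29 mg.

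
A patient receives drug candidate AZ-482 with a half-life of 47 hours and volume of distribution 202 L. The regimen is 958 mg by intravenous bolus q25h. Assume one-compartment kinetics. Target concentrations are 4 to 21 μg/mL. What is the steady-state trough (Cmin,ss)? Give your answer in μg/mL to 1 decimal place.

10.6 μg/mL

τ/t½ = 25/47 ≈ 0.53191, so fraction remaining f = (1/2)^(25/47) ≈ 0.6916.
Each bolus raises the concentration by D/Vd = 958/202 ≈ 4.743 μg/mL.
Steady-state trough Cmin,ss = C₀·f/(1−f) ≈ 4.743 × 0.6916/0.3084 ≈ 10.636 μg/mL.
Trough 10.6 μg/mL vs MEC 4 μg/mL: adequate.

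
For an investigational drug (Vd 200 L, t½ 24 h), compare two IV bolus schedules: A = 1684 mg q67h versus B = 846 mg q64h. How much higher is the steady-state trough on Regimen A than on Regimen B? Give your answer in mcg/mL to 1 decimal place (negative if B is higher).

Regimen A: f = (1/2)^(67/24) ≈ 0.1444; Cmin,ss = (1684/200)·f/(1−f) ≈ 1.421 mcg/mL.
Regimen B: f = (1/2)^(64/24) ≈ 0.1575; Cmin,ss = (846/200)·f/(1−f) ≈ 0.791 mcg/mL.
Difference ≈ 1.421 − 0.791 ≈ 0.630 mcg/mL.

0.6 mcg/mL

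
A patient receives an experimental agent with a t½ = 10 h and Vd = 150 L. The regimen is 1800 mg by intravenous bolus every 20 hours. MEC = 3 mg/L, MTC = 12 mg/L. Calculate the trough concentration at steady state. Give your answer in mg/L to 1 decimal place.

4.0 mg/L

τ = 20 h = 2 half-lives, so f = (1/2)^2 = 0.25.
Accumulation ratio R = 1/(1 − f) = 1/0.75 = 4/3.
Single-dose peak C₀ = D/Vd = 1800/150 = 12 mg/L.
Steady-state peak Cmax,ss = C₀·R = 12 × 4/3 ≈ 16.000 mg/L.
Steady-state trough Cmin,ss = Cmax,ss·f ≈ 16.000 × 0.25 ≈ 4.000 mg/L.
Trough 4.0 mg/L vs MEC 3 mg/L: adequate.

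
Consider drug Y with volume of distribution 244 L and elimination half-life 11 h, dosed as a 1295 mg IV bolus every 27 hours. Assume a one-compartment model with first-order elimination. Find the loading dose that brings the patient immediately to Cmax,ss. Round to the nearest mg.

f = (1/2)^(27/11) ≈ 0.182435; accumulation ratio R = 1/(1−f) ≈ 1.22314.
Loading dose to hit Cmax,ss on first dose: D_load = D_maint·R ≈ 1295 × 1.22314 ≈ 1583.97 mg.

1584 mg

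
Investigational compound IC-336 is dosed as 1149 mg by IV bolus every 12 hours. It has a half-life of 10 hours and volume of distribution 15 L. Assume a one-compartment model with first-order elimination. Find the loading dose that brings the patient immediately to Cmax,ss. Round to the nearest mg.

f = (1/2)^(12/10) ≈ 0.435275; accumulation ratio R = 1/(1−f) ≈ 1.77077.
Loading dose to hit Cmax,ss on first dose: D_load = D_maint·R ≈ 1149 × 1.77077 ≈ 2034.61 mg.

2035 mg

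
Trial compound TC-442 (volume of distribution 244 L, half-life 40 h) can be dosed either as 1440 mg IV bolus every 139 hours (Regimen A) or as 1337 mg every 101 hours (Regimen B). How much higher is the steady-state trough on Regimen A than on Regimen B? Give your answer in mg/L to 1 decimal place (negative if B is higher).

-0.6 mg/L

Regimen A: f = (1/2)^(139/40) ≈ 0.0899; Cmin,ss = (1440/244)·f/(1−f) ≈ 0.583 mg/L.
Regimen B: f = (1/2)^(101/40) ≈ 0.1737; Cmin,ss = (1337/244)·f/(1−f) ≈ 1.152 mg/L.
Difference ≈ 0.583 − 1.152 ≈ -0.569 mg/L.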